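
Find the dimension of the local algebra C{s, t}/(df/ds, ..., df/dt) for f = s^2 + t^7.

The Hessian of f at 0 has rank 1. Corank 1: A-series; mu = 6 gives A_6.

6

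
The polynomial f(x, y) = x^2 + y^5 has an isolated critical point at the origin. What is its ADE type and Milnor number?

The Hessian of f at 0 is [[2, 0], [0, 0]] with rank 1, so corank 1. A Groebner basis of the Jacobian ideal J(f) in C{x,y} is {y^4, x}; counting standard monomials gives mu = 4. Corank 1: A-series; mu = 4 gives A_4.

Type A_{4}, Milnor number mu = 4.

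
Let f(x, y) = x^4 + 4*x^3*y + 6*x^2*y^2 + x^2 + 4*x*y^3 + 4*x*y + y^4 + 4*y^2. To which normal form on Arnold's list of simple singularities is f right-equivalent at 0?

The Hessian of f at 0 has rank 1. Corank 1: A-series; mu = 3 gives A_3.

A_3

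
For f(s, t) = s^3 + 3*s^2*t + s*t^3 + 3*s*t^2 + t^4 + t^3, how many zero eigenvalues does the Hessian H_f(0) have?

2

Hessian at 0 has rank 0.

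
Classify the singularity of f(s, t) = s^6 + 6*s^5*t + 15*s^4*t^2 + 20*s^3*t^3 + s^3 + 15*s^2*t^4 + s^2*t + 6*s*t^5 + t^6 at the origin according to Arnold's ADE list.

The Hessian of f at 0 is [[0, 0], [0, 0]] with rank 0, so corank 2. A Groebner basis of the Jacobian ideal J(f) in C{s,t} is {-s*t/6 + t^5, s*t^2, s^2 + s*t}; counting standard monomials gives mu = 7. Corank 2; j^3 = s^2*(s + t) has shape L^2 M (L != M), so D-series; mu = 7 gives D_7.

D7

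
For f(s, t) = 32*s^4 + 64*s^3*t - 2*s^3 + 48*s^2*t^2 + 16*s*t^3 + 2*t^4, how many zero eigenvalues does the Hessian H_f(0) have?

The Hessian at 0 is [[0, 0], [0, 0]] of rank 0; hence corank 2.

2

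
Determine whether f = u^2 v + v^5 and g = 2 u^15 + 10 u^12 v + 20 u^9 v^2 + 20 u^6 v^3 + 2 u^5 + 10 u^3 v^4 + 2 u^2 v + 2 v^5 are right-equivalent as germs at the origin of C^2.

Yes.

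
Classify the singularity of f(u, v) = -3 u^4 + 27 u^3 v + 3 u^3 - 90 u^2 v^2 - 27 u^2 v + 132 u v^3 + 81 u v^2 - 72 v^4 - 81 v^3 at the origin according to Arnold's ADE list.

E_{7}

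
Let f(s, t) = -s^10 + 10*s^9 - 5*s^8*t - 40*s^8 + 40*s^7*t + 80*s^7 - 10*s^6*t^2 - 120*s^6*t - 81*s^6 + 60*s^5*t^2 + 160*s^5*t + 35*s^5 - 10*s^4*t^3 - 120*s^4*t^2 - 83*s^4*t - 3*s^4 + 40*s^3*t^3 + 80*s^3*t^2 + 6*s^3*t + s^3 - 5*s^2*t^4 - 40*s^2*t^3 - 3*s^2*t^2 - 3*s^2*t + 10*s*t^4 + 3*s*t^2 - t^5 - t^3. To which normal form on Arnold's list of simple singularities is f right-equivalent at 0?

The Hessian of f at 0 has rank 0. Corank 2; j^3 = (s - t)^3 is a perfect cube, so E-series; the 5-jet and mu = 8 give E_8.

E_{8}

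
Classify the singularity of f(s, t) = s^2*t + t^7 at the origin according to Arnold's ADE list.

The Hessian of f at 0 has rank 0. Corank 2; j^3 = s^2*t has shape L^2 M (L != M), so D-series; mu = 8 gives D_8.

D_8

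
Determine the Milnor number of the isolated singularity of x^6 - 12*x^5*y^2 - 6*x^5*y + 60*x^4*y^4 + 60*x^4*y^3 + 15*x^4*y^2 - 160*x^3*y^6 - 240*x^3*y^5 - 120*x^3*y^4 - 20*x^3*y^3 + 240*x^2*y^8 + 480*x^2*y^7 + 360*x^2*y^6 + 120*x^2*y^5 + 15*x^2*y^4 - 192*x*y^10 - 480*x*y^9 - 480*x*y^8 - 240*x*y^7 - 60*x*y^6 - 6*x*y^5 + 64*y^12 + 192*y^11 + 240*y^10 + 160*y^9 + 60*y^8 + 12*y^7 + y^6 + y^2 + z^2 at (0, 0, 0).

5

The Hessian of f at 0 has rank 2. Corank 1: A-series; mu = 5 gives A_5.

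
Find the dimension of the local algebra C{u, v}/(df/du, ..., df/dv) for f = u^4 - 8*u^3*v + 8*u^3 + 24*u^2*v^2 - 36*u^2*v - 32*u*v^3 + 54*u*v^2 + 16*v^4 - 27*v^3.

The Hessian of f at 0 is [[0, 0], [0, 0]] with rank 0, so corank 2. A Groebner basis of the Jacobian ideal J(f) in C{u,v} is {v^4, u*v^2 - 5*v^3/3, u^2 - 3*u*v + 9*v^2/4}; counting standard monomials gives mu = 6. Corank 2; j^3 = (2*u - 3*v)^3 is a perfect cube, so E-series; the 4-jet and mu = 6 give E_6.

6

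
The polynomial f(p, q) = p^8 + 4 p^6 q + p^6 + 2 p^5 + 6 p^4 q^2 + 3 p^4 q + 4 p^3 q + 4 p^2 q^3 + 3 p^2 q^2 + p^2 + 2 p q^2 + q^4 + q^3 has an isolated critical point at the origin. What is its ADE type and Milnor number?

Type A_{2}, Milnor number mu = 2.

The Hessian of f at 0 has rank 1. Corank 1: A-series; mu = 2 gives A_2.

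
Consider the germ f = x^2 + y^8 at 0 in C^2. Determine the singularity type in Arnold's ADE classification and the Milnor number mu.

Type A_{7}, Milnor number mu = 7.

The Hessian of f at 0 has rank 1. Corank 1: A-series; mu = 7 gives A_7.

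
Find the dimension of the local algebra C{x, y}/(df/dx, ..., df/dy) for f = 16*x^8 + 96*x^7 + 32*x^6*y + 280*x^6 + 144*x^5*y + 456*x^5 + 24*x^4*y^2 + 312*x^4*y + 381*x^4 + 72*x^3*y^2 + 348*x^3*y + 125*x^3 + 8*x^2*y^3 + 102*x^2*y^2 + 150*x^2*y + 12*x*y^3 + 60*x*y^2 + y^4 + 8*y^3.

The Hessian of f at 0 is [[0, 0], [0, 0]] with rank 0, so corank 2. A Groebner basis of the Jacobian ideal J(f) in C{x,y} is {x^3 - 75*x^2/8 - 15*x*y/2 - 3*y^2/2, x^2*y + 25*x^2 + 20*x*y + 4*y^2, -2125*x^2/32 + x*y^2 - 425*x*y/8 - 85*y^2/8, 5625*x^2/32 + 1125*x*y/8 + y^3 + 225*y^2/8}; counting standard monomials gives mu = 6. Corank 2; j^3 = (5*x + 2*y)^3 is a perfect cube, so E-series; the 4-jet and mu = 6 give E_6.

6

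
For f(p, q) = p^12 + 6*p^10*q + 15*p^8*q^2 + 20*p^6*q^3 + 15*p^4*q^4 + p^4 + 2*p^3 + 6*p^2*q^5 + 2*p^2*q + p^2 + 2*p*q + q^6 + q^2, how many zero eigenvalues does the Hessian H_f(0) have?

1

The Hessian at 0 is [[2, 2], [2, 2]] of rank 1; hence corank 1.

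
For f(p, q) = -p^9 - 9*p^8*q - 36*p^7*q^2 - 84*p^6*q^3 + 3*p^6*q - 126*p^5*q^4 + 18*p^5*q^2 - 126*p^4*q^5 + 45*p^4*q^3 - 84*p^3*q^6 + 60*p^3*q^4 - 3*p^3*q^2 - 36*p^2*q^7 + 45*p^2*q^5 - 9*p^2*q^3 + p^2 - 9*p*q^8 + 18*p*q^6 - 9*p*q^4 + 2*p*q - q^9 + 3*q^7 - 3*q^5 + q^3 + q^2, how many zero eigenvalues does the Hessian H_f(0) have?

Hessian at 0 has rank 1.

1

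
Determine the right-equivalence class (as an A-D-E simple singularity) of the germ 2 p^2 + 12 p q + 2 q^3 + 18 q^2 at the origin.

A_{2}

The Hessian of f at 0 is [[4, 12], [12, 36]] with rank 1, so corank 1. A Groebner basis of the Jacobian ideal J(f) in C{p,q} is {q^2, p + 3*q}; counting standard monomials gives mu = 2. Corank 1: A-series; mu = 2 gives A_2.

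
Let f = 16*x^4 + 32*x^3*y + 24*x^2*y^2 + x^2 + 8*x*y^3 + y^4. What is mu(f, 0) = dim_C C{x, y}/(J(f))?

3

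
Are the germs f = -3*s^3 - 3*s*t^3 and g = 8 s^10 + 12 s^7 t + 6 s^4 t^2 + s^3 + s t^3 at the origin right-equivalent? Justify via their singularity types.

Yes.

The Hessian of f at 0 is [[0, 0], [0, 0]] with rank 0, so corank 2. A Groebner basis of the Jacobian ideal J(f) in C{s,t} is {s^3, s*t^2, 3*s^2 + t^3}; counting standard monomials gives mu = 7. Corank 2; j^3 = -3*s^3 is a perfect cube, so E-series; the 4-jet and mu = 7 give E_7. The Hessian of g at 0 is [[0, 0], [0, 0]] with rank 0, so corank 2. A Groebner basis of the Jacobian ideal J(g) in C{s,t} is {s^3, s*t^2, 3*s^2 + t^3}; counting standard monomials gives mu = 7. Corank 2; j^3 = s^3 is a perfect cube, so E-series; the 4-jet and mu = 7 give E_7. Both have type E_7, hence right-equivalent.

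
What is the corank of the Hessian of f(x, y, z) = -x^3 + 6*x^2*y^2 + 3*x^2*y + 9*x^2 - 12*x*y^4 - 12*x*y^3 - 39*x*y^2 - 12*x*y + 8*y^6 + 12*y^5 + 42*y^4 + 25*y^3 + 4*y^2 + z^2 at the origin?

Hessian at 0 has rank 2.

1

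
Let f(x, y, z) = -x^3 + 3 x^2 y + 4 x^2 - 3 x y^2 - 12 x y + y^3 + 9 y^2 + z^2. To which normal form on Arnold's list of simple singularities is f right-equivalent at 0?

A_2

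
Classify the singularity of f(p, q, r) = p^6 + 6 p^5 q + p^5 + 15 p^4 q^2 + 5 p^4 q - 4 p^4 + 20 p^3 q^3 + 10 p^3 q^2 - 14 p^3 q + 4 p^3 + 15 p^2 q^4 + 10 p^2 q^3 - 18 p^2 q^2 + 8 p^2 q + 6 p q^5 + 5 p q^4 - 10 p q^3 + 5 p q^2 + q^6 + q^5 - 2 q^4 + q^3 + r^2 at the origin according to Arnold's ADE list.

The Hessian of f at 0 is [[0, 0, 0], [0, 0, 0], [0, 0, 2]] with rank 1, so corank 2. A Groebner basis of the Jacobian ideal J(f) in C{p,q,r} is {-1088*p^2/33 - 448*p*q/11 + q^4 + 32*q^3/33 - 400*q^2/33, p^3 - 30*p^2/11 - 39*p*q/11 + 5*q^3/22 - 12*q^2/11, p^2*q + 112*p^2/33 + 50*p*q/11 - 13*q^3/33 + 47*q^2/33, -104*p^2/33 + p*q^2 - 48*p*q/11 + 43*q^3/66 - 46*q^2/33, r}; counting standard monomials gives mu = 7. Corank 2; j^3 = (p + q)*(2*p + q)^2 has shape L^2 M (L != M), so D-series; mu = 7 gives D_7.

D_7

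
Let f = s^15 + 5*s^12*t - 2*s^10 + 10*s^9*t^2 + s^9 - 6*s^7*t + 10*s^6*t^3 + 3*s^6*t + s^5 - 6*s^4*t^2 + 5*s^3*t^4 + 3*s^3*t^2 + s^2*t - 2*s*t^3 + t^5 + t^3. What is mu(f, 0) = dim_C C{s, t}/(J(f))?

4

The Hessian of f at 0 has rank 0. Corank 2; j^3 = t*(s^2 + t^2) splits into three distinct lines over C (the quadratic factor has nonzero discriminant), so D_4.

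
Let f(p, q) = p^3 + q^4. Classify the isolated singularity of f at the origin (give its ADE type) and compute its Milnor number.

Type E_6, Milnor number mu = 6.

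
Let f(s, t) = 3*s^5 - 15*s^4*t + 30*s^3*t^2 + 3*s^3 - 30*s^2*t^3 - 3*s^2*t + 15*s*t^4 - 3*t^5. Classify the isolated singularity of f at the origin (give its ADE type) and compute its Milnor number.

Type D_{6}, Milnor number mu = 6.

The Hessian of f at 0 is [[0, 0], [0, 0]] with rank 0, so corank 2. A Groebner basis of the Jacobian ideal J(f) in C{s,t} is {s*t/5 + t^4, s*t^2, s^2 - s*t}; counting standard monomials gives mu = 6. Corank 2; j^3 = 3*s^2*(s - t) has shape L^2 M (L != M), so D-series; mu = 6 gives D_6.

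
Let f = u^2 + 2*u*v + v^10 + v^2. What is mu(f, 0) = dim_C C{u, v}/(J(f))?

The Hessian of f at 0 is [[2, 2], [2, 2]] with rank 1, so corank 1. A Groebner basis of the Jacobian ideal J(f) in C{u,v} is {v^9, u + v}; counting standard monomials gives mu = 9. Corank 1: A-series; mu = 9 gives A_9.

9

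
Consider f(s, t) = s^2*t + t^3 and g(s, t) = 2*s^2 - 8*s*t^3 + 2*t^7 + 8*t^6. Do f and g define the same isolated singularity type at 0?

No.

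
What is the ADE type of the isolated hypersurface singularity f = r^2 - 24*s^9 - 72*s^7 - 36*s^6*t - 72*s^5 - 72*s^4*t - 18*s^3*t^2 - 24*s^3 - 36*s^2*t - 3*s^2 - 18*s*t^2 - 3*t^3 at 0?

The Hessian of f at 0 has rank 2. Corank 1: A-series; mu = 2 gives A_2.

A_{2}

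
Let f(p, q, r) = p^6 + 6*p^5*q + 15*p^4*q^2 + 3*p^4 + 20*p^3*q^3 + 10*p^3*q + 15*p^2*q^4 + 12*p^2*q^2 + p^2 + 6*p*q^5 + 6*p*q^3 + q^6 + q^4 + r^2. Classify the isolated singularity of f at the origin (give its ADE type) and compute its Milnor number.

Type A_3, Milnor number mu = 3.

The Hessian of f at 0 has rank 2. Corank 1: A-series; mu = 3 gives A_3.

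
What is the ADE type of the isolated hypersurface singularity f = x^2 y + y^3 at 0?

D_4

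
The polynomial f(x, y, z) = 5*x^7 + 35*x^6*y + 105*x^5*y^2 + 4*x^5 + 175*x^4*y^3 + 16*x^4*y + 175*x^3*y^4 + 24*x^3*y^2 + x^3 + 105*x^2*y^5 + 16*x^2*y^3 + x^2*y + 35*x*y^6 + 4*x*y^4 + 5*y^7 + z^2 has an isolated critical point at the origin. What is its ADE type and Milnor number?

Type D8, Milnor number mu = 8.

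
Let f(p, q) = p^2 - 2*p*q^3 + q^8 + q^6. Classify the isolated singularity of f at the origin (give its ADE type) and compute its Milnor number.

The Hessian of f at 0 has rank 1. Corank 1: A-series; mu = 7 gives A_7.

Type A_7, Milnor number mu = 7.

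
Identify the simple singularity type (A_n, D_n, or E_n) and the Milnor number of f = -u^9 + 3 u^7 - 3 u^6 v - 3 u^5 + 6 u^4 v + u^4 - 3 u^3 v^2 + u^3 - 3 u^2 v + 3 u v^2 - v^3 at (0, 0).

The Hessian of f at 0 is [[0, 0], [0, 0]] with rank 0, so corank 2. A Groebner basis of the Jacobian ideal J(f) in C{u,v} is {v^4, u*v^2 - 2*v^3/3, u^2 - 2*u*v + v^2}; counting standard monomials gives mu = 6. Corank 2; j^3 = (u - v)^3 is a perfect cube, so E-series; the 4-jet and mu = 6 give E_6.

Type E6, Milnor number mu = 6.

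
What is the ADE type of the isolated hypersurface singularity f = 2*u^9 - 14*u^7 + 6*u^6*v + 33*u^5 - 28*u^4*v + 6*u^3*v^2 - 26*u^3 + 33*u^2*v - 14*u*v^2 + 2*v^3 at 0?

D_4

The Hessian of f at 0 is [[0, 0], [0, 0]] with rank 0, so corank 2. A Groebner basis of the Jacobian ideal J(f) in C{u,v} is {v^3, u^2 - 2*v^2/3, u*v - v^2}; counting standard monomials gives mu = 4. Corank 2; j^3 = -(2*u - v)*(13*u^2 - 10*u*v + 2*v^2) splits into three distinct lines over C (the quadratic factor has nonzero discriminant), so D_4.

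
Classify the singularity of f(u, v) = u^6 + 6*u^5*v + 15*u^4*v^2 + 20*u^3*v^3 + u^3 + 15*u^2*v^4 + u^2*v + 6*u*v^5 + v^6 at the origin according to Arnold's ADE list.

D_7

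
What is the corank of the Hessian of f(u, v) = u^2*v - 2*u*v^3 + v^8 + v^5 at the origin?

2

Hessian at 0 has rank 0.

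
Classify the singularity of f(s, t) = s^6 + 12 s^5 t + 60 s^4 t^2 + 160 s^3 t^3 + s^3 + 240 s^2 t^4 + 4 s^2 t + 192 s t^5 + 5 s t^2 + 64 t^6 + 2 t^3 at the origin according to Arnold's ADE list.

D_7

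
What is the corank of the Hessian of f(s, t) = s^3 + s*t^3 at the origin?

2

The Hessian at 0 is [[0, 0], [0, 0]] of rank 0; hence corank 2.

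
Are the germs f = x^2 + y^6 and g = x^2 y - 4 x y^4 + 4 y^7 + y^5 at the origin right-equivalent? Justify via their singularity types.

The Hessian of f at 0 has rank 1. Corank 1: A-series; mu = 5 gives A_5. The Hessian of g at 0 has rank 0. Corank 2; j^3 = x^2*y has shape L^2 M (L != M), so D-series; mu = 6 gives D_6. f is A_5 but g is D_6, hence not right-equivalent.

No.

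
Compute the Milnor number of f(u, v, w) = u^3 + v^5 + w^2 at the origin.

8

The Hessian of f at 0 has rank 1. Corank 2; j^3 = u^3 is a perfect cube, so E-series; the 5-jet and mu = 8 give E_8.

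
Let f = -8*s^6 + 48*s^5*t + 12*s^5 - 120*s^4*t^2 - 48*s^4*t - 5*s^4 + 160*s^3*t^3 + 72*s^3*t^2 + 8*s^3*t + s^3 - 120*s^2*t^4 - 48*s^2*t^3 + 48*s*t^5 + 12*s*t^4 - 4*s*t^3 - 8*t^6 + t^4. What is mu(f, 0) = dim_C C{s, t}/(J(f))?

6

The Hessian of f at 0 has rank 0. Corank 2; j^3 = s^3 is a perfect cube, so E-series; the 4-jet and mu = 6 give E_6.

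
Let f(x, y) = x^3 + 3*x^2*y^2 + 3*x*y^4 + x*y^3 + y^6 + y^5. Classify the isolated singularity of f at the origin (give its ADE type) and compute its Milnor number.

Type E7, Milnor number mu = 7.

The Hessian of f at 0 has rank 0. Corank 2; j^3 = x^3 is a perfect cube, so E-series; the 4-jet and mu = 7 give E_7.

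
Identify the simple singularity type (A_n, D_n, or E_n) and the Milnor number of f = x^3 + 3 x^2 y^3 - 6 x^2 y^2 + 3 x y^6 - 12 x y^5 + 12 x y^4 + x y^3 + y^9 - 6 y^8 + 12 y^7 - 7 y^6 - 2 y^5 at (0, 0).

Type E7, Milnor number mu = 7.

The Hessian of f at 0 has rank 0. Corank 2; j^3 = x^3 is a perfect cube, so E-series; the 4-jet and mu = 7 give E_7.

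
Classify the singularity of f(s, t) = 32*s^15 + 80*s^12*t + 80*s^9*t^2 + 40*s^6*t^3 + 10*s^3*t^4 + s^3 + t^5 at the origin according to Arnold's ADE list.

E_{8}

The Hessian of f at 0 has rank 0. Corank 2; j^3 = s^3 is a perfect cube, so E-series; the 5-jet and mu = 8 give E_8.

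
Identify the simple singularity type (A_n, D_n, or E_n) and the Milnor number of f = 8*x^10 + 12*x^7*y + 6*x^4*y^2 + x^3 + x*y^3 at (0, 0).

The Hessian of f at 0 has rank 0. Corank 2; j^3 = x^3 is a perfect cube, so E-series; the 4-jet and mu = 7 give E_7.

Type E7, Milnor number mu = 7.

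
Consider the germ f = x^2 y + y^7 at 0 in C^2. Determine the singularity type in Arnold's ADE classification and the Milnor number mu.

Type D_{8}, Milnor number mu = 8.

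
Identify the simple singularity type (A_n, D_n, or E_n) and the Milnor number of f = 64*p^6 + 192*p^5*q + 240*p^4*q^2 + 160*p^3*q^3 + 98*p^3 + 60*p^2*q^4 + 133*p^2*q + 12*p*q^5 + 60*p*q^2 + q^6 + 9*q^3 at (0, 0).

The Hessian of f at 0 has rank 0. Corank 2; j^3 = (2*p + q)*(7*p + 3*q)^2 has shape L^2 M (L != M), so D-series; mu = 7 gives D_7.

Type D_{7}, Milnor number mu = 7.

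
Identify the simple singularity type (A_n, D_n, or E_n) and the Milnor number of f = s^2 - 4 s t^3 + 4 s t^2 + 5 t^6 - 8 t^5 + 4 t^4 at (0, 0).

Type A5, Milnor number mu = 5.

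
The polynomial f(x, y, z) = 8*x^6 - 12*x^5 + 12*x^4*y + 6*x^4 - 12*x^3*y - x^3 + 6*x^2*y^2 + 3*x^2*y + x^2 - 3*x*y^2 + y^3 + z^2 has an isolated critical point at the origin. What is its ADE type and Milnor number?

Type A2, Milnor number mu = 2.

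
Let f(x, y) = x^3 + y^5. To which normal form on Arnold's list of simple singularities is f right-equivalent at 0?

E_{8}

The Hessian of f at 0 is [[0, 0], [0, 0]] with rank 0, so corank 2. A Groebner basis of the Jacobian ideal J(f) in C{x,y} is {y^4, x^2}; counting standard monomials gives mu = 8. Corank 2; j^3 = x^3 is a perfect cube, so E-series; the 5-jet and mu = 8 give E_8.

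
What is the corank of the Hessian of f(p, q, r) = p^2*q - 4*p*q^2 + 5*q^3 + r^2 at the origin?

2

Hessian at 0 has rank 1.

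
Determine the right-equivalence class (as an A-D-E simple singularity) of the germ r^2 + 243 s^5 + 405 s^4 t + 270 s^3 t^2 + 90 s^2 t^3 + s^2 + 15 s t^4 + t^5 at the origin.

A_4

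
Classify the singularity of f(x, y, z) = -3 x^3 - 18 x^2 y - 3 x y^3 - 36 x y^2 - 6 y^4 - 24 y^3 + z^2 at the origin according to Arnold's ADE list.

E_7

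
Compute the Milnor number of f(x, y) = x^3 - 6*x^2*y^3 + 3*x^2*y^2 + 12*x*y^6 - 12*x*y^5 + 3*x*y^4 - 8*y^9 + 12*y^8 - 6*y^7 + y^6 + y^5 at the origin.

The Hessian of f at 0 has rank 0. Corank 2; j^3 = x^3 is a perfect cube, so E-series; the 5-jet and mu = 8 give E_8.

8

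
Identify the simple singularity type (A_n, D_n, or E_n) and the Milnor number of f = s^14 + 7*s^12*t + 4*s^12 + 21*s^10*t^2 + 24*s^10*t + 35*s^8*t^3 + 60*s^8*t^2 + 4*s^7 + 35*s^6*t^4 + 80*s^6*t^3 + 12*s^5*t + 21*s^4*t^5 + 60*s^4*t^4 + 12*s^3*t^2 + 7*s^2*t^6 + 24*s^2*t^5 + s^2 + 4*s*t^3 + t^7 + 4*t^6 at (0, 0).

Type A6, Milnor number mu = 6.

The Hessian of f at 0 is [[2, 0], [0, 0]] with rank 1, so corank 1. A Groebner basis of the Jacobian ideal J(f) in C{s,t} is {s/2 + t^3, s^2}; counting standard monomials gives mu = 6. Corank 1: A-series; mu = 6 gives A_6.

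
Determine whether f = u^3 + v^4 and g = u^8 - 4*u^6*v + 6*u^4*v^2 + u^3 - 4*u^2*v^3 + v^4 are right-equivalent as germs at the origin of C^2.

The Hessian of f at 0 has rank 0. Corank 2; j^3 = u^3 is a perfect cube, so E-series; the 4-jet and mu = 6 give E_6. The Hessian of g at 0 has rank 0. Corank 2; j^3 = u^3 is a perfect cube, so E-series; the 4-jet and mu = 6 give E_6. Both have type E_6, hence right-equivalent.

Yes.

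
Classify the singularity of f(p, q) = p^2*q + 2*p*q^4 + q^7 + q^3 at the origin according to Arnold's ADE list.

D_{4}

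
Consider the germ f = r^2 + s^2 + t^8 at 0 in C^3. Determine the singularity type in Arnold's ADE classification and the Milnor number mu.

Type A7, Milnor number mu = 7.

The Hessian of f at 0 has rank 2. Corank 1: A-series; mu = 7 gives A_7.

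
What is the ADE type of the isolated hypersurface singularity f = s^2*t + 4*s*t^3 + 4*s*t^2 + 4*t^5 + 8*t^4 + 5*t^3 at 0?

The Hessian of f at 0 is [[0, 0], [0, 0]] with rank 0, so corank 2. A Groebner basis of the Jacobian ideal J(f) in C{s,t} is {t^3, s^2 - t^2, s*t + 2*t^2}; counting standard monomials gives mu = 4. Corank 2; j^3 = t*(s^2 + 4*s*t + 5*t^2) splits into three distinct lines over C (the quadratic factor has nonzero discriminant), so D_4.

D4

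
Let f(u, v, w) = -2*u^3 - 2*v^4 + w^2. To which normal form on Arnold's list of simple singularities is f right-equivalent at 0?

The Hessian of f at 0 is [[0, 0, 0], [0, 0, 0], [0, 0, 2]] with rank 1, so corank 2. A Groebner basis of the Jacobian ideal J(f) in C{u,v,w} is {v^3, u^2, w}; counting standard monomials gives mu = 6. Corank 2; j^3 = -2*u^3 is a perfect cube, so E-series; the 4-jet and mu = 6 give E_6.

E_6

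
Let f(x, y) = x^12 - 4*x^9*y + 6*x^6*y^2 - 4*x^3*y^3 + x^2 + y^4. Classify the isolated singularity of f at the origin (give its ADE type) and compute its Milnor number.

Type A_{3}, Milnor number mu = 3.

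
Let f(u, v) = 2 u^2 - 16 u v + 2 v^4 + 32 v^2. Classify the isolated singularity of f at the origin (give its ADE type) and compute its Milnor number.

The Hessian of f at 0 is [[4, -16], [-16, 64]] with rank 1, so corank 1. A Groebner basis of the Jacobian ideal J(f) in C{u,v} is {v^3, u - 4*v}; counting standard monomials gives mu = 3. Corank 1: A-series; mu = 3 gives A_3.

Type A_3, Milnor number mu = 3.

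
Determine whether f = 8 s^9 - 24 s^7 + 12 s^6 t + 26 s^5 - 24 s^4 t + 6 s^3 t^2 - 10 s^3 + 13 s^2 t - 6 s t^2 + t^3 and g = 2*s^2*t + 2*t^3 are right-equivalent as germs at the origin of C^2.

Yes.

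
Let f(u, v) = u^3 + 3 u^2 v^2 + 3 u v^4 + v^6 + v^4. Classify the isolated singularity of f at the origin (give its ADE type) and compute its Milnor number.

The Hessian of f at 0 has rank 0. Corank 2; j^3 = u^3 is a perfect cube, so E-series; the 4-jet and mu = 6 give E_6.

Type E_6, Milnor number mu = 6.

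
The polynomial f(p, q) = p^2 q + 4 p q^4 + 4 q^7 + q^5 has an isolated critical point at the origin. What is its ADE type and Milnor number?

Type D_{6}, Milnor number mu = 6.

The Hessian of f at 0 has rank 0. Corank 2; j^3 = p^2*q has shape L^2 M (L != M), so D-series; mu = 6 gives D_6.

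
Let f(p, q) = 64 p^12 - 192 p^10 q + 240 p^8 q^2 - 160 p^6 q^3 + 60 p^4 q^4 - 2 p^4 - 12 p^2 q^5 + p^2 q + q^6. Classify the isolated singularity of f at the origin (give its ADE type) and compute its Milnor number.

Type D_{7}, Milnor number mu = 7.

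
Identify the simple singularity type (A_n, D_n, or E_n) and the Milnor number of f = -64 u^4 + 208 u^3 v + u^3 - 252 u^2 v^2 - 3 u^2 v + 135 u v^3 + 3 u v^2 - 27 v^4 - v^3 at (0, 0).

Type E_{7}, Milnor number mu = 7.

The Hessian of f at 0 is [[0, 0], [0, 0]] with rank 0, so corank 2. A Groebner basis of the Jacobian ideal J(f) in C{u,v} is {3*u^2/16 - 3*u*v/8 + v^4 - v^3/16 + 3*v^2/16, u^3 - 21*u^2/16 + 21*u*v/8 - 9*v^3/16 - 21*v^2/16, u^2*v - 15*u^2/16 + 15*u*v/8 - 11*v^3/16 - 15*v^2/16, -u^2/2 + u*v^2 + u*v - 5*v^3/6 - v^2/2}; counting standard monomials gives mu = 7. Corank 2; j^3 = (u - v)^3 is a perfect cube, so E-series; the 4-jet and mu = 7 give E_7.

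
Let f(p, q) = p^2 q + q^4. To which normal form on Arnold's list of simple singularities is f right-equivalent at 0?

D_{5}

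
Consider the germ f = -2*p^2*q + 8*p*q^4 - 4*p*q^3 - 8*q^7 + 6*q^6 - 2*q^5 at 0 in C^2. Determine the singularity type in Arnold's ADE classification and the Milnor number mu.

Type D_{7}, Milnor number mu = 7.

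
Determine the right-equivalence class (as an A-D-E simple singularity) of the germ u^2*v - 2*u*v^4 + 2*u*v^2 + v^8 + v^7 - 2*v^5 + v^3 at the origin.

The Hessian of f at 0 is [[0, 0], [0, 0]] with rank 0, so corank 2. A Groebner basis of the Jacobian ideal J(f) in C{u,v} is {u^2*v^2 + 16*u^2*v + 2*u^2 + 32*u*v^2 + 3*u*v + 16*v^3 + v^2, -8*u^2*v - u^2 + u*v^3 - 16*u*v^2 - u*v - 8*v^3, -u*v + v^4 - v^2, u^3 + 3*u^2*v + 3*u*v^2 + v^3}; counting standard monomials gives mu = 9. Corank 2; j^3 = v*(u + v)^2 has shape L^2 M (L != M), so D-series; mu = 9 gives D_9.

D_{9}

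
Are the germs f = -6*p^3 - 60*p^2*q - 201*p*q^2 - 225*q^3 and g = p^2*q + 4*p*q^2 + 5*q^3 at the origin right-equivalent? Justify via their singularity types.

Yes.

The Hessian of f at 0 is [[0, 0], [0, 0]] with rank 0, so corank 2. A Groebner basis of the Jacobian ideal J(f) in C{p,q} is {q^3, p^2 - 11*q^2/2, p*q + 5*q^2/2}; counting standard monomials gives mu = 4. Corank 2; j^3 = -3*(p + 3*q)*(2*p^2 + 14*p*q + 25*q^2) splits into three distinct lines over C (the quadratic factor has nonzero discriminant), so D_4. The Hessian of g at 0 is [[0, 0], [0, 0]] with rank 0, so corank 2. A Groebner basis of the Jacobian ideal J(g) in C{p,q} is {q^3, p^2 - q^2, p*q + 2*q^2}; counting standard monomials gives mu = 4. Corank 2; j^3 = q*(p^2 + 4*p*q + 5*q^2) splits into three distinct lines over C (the quadratic factor has nonzero discriminant), so D_4. Both have type D_4, hence right-equivalent.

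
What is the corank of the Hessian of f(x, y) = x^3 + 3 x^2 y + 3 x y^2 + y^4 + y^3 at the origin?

Hessian at 0 has rank 0.

2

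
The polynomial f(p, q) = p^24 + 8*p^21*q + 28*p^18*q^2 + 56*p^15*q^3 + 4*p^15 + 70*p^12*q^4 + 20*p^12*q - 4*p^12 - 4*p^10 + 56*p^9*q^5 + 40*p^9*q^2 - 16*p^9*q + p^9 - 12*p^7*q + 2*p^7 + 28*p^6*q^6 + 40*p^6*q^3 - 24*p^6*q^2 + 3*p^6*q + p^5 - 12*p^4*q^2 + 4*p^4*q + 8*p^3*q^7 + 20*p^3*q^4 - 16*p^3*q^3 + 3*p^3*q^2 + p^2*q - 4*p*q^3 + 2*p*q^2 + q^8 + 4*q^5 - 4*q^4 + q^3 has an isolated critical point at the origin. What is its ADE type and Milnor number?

Type D_9, Milnor number mu = 9.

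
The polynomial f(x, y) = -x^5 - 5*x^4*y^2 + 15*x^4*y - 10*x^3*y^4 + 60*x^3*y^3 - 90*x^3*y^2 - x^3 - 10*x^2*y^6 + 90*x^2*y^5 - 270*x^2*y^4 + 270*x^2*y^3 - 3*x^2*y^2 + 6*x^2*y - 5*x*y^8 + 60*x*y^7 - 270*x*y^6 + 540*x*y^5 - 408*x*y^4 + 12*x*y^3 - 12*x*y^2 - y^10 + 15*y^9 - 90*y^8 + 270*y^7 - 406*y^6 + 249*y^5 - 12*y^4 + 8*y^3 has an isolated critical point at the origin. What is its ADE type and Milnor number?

The Hessian of f at 0 is [[0, 0], [0, 0]] with rank 0, so corank 2. A Groebner basis of the Jacobian ideal J(f) in C{x,y} is {9*x^2/4 + x*y^3 + 9*x*y^2/2 - 9*x*y - 9*y^3 + 9*y^2, x^2 + 2*x*y^2 - 4*x*y + y^4 - 4*y^3 + 4*y^2, x^3 - 3*x^2 - 18*x*y^2 + 12*x*y + 28*y^3 - 12*y^2, x^2*y - x^2/2 - 5*x*y^2 + 2*x*y + 6*y^3 - 2*y^2}; counting standard monomials gives mu = 8. Corank 2; j^3 = -(x - 2*y)^3 is a perfect cube, so E-series; the 5-jet and mu = 8 give E_8.

Type E_{8}, Milnor number mu = 8.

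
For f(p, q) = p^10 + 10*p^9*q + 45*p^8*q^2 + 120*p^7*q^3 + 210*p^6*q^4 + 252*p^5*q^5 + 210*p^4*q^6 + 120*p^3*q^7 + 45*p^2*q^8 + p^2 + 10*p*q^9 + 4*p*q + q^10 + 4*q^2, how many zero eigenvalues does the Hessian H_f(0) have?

The Hessian at 0 is [[2, 4], [4, 8]] of rank 1; hence corank 1.

1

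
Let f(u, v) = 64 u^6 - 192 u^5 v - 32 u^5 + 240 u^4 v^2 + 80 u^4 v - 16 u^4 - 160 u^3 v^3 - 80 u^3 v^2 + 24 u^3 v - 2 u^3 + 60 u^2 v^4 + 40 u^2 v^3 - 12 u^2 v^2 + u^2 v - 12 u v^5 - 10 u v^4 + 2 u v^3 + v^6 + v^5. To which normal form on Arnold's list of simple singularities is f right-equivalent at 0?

D7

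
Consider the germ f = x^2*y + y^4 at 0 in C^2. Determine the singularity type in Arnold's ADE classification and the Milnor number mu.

The Hessian of f at 0 has rank 0. Corank 2; j^3 = x^2*y has shape L^2 M (L != M), so D-series; mu = 5 gives D_5.

Type D_{5}, Milnor number mu = 5.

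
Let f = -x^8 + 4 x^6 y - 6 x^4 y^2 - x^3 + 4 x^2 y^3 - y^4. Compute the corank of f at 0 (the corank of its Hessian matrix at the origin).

Hessian at 0 has rank 0.

2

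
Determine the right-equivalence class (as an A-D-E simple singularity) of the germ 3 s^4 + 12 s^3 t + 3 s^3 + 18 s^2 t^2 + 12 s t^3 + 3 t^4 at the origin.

E_{6}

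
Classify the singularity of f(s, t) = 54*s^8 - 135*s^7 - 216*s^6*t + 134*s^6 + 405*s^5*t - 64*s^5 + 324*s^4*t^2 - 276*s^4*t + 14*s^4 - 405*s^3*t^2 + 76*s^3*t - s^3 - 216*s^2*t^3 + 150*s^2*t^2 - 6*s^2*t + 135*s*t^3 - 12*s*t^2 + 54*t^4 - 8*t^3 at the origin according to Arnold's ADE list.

The Hessian of f at 0 has rank 0. Corank 2; j^3 = -(s + 2*t)^3 is a perfect cube, so E-series; the 4-jet and mu = 7 give E_7.

E7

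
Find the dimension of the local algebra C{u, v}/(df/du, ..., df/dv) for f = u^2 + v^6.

5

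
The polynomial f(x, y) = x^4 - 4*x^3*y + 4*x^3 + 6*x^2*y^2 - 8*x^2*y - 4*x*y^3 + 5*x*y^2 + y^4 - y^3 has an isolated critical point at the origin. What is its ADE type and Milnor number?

The Hessian of f at 0 has rank 0. Corank 2; j^3 = (x - y)*(2*x - y)^2 has shape L^2 M (L != M), so D-series; mu = 5 gives D_5.

Type D_5, Milnor number mu = 5.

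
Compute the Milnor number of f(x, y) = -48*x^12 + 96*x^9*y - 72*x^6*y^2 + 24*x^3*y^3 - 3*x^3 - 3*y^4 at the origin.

The Hessian of f at 0 is [[0, 0], [0, 0]] with rank 0, so corank 2. A Groebner basis of the Jacobian ideal J(f) in C{x,y} is {y^3, x^2}; counting standard monomials gives mu = 6. Corank 2; j^3 = -3*x^3 is a perfect cube, so E-series; the 4-jet and mu = 6 give E_6.

6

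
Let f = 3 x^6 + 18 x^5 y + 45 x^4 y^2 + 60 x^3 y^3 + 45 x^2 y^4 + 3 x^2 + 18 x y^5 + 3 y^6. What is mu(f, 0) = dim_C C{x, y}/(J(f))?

The Hessian of f at 0 is [[6, 0], [0, 0]] with rank 1, so corank 1. A Groebner basis of the Jacobian ideal J(f) in C{x,y} is {y^5, x}; counting standard monomials gives mu = 5. Corank 1: A-series; mu = 5 gives A_5.

5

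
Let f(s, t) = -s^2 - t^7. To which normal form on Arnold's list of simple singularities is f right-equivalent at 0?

A_{6}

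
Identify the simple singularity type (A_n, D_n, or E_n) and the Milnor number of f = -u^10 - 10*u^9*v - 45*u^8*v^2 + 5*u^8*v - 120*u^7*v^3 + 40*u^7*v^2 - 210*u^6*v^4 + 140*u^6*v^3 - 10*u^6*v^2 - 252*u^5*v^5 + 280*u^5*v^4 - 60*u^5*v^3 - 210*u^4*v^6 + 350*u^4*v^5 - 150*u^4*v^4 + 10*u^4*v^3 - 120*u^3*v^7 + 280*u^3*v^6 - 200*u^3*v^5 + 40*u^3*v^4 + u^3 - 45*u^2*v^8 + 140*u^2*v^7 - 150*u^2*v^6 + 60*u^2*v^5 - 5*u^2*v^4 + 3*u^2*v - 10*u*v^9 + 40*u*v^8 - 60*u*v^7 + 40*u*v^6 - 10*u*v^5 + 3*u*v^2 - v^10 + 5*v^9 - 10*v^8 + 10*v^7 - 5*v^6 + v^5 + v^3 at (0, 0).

Type E_{8}, Milnor number mu = 8.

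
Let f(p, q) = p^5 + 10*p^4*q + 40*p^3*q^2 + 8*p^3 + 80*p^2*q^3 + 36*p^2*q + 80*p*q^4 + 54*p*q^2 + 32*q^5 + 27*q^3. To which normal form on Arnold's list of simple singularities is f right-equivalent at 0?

E_8

The Hessian of f at 0 has rank 0. Corank 2; j^3 = (2*p + 3*q)^3 is a perfect cube, so E-series; the 5-jet and mu = 8 give E_8.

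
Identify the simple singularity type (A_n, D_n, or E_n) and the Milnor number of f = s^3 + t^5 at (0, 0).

Type E_8, Milnor number mu = 8.

The Hessian of f at 0 has rank 0. Corank 2; j^3 = s^3 is a perfect cube, so E-series; the 5-jet and mu = 8 give E_8.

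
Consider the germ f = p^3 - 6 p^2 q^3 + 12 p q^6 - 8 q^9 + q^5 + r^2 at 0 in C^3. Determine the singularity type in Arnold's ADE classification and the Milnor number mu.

The Hessian of f at 0 has rank 1. Corank 2; j^3 = p^3 is a perfect cube, so E-series; the 5-jet and mu = 8 give E_8.

Type E_{8}, Milnor number mu = 8.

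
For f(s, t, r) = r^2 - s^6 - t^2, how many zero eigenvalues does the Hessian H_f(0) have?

The Hessian at 0 is [[0, 0, 0], [0, -2, 0], [0, 0, 2]] of rank 2; hence corank 1.

1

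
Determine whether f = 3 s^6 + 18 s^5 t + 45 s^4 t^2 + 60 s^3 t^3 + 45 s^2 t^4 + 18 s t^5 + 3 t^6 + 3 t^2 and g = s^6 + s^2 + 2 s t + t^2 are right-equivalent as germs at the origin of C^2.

Yes.

The Hessian of f at 0 has rank 1. Corank 1: A-series; mu = 5 gives A_5. The Hessian of g at 0 has rank 1. Corank 1: A-series; mu = 5 gives A_5. Both have type A_5, hence right-equivalent.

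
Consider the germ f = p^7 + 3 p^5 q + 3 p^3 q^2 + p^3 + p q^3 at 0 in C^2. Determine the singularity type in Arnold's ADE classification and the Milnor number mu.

The Hessian of f at 0 is [[0, 0], [0, 0]] with rank 0, so corank 2. A Groebner basis of the Jacobian ideal J(f) in C{p,q} is {p^3, p*q^2, 3*p^2 + q^3}; counting standard monomials gives mu = 7. Corank 2; j^3 = p^3 is a perfect cube, so E-series; the 4-jet and mu = 7 give E_7.

Type E7, Milnor number mu = 7.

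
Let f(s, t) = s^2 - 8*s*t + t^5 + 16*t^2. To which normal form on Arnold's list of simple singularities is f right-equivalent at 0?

The Hessian of f at 0 is [[2, -8], [-8, 32]] with rank 1, so corank 1. A Groebner basis of the Jacobian ideal J(f) in C{s,t} is {t^4, s - 4*t}; counting standard monomials gives mu = 4. Corank 1: A-series; mu = 4 gives A_4.

A_{4}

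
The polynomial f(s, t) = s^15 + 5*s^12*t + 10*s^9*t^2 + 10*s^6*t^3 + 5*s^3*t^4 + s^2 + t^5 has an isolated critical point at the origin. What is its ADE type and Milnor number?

The Hessian of f at 0 has rank 1. Corank 1: A-series; mu = 4 gives A_4.

Type A_4, Milnor number mu = 4.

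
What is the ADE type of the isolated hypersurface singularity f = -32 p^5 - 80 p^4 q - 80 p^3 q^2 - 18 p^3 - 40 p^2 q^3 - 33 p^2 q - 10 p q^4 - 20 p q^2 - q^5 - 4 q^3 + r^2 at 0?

D_{6}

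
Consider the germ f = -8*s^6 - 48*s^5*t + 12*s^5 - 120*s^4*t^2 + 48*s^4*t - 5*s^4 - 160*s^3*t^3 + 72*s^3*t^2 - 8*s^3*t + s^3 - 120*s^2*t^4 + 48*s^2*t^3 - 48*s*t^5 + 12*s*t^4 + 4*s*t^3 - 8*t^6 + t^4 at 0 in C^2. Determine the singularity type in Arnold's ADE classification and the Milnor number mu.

The Hessian of f at 0 is [[0, 0], [0, 0]] with rank 0, so corank 2. A Groebner basis of the Jacobian ideal J(f) in C{s,t} is {s^3, s^2*t, -s^2/4 + s*t^2, 3*s^2/4 + t^3}; counting standard monomials gives mu = 6. Corank 2; j^3 = s^3 is a perfect cube, so E-series; the 4-jet and mu = 6 give E_6.

Type E_6, Milnor number mu = 6.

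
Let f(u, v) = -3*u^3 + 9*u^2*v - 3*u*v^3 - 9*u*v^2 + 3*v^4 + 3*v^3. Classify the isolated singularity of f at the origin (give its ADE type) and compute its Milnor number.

The Hessian of f at 0 has rank 0. Corank 2; j^3 = -3*(u - v)^3 is a perfect cube, so E-series; the 4-jet and mu = 7 give E_7.

Type E7, Milnor number mu = 7.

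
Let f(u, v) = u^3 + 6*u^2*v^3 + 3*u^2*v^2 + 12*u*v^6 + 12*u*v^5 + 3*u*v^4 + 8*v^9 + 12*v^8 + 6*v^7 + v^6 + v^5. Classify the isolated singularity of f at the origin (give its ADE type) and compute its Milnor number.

Type E_8, Milnor number mu = 8.

The Hessian of f at 0 is [[0, 0], [0, 0]] with rank 0, so corank 2. A Groebner basis of the Jacobian ideal J(f) in C{u,v} is {u^2/4 + u*v^3 + u*v^2/2, v^4, u^3, u^2*v - u^2/2 - u*v^2}; counting standard monomials gives mu = 8. Corank 2; j^3 = u^3 is a perfect cube, so E-series; the 5-jet and mu = 8 give E_8.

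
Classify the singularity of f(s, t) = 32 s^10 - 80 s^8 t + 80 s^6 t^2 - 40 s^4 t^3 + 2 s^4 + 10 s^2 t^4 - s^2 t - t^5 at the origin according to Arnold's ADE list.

D_{6}

The Hessian of f at 0 is [[0, 0], [0, 0]] with rank 0, so corank 2. A Groebner basis of the Jacobian ideal J(f) in C{s,t} is {s^2/5 + t^4, s^3, s*t}; counting standard monomials gives mu = 6. Corank 2; j^3 = -s^2*t has shape L^2 M (L != M), so D-series; mu = 6 gives D_6.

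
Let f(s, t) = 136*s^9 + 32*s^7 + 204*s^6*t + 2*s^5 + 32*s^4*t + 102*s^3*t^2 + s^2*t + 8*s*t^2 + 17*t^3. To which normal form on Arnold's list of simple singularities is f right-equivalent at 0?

D_4

The Hessian of f at 0 has rank 0. Corank 2; j^3 = t*(s^2 + 8*s*t + 17*t^2) splits into three distinct lines over C (the quadratic factor has nonzero discriminant), so D_4.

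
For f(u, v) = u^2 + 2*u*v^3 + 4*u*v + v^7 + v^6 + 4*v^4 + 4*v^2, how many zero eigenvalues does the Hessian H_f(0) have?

1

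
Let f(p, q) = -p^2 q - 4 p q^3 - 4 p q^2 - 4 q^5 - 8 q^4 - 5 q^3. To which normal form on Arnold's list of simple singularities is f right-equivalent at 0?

The Hessian of f at 0 is [[0, 0], [0, 0]] with rank 0, so corank 2. A Groebner basis of the Jacobian ideal J(f) in C{p,q} is {q^3, p^2 - q^2, p*q + 2*q^2}; counting standard monomials gives mu = 4. Corank 2; j^3 = -q*(p^2 + 4*p*q + 5*q^2) splits into three distinct lines over C (the quadratic factor has nonzero discriminant), so D_4.

D_{4}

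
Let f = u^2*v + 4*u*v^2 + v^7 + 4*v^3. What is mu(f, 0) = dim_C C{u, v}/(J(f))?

8

The Hessian of f at 0 is [[0, 0], [0, 0]] with rank 0, so corank 2. A Groebner basis of the Jacobian ideal J(f) in C{u,v} is {u^2/7 + v^6 - 4*v^2/7, u^3 + 8*v^3, u*v + 2*v^2}; counting standard monomials gives mu = 8. Corank 2; j^3 = v*(u + 2*v)^2 has shape L^2 M (L != M), so D-series; mu = 8 gives D_8.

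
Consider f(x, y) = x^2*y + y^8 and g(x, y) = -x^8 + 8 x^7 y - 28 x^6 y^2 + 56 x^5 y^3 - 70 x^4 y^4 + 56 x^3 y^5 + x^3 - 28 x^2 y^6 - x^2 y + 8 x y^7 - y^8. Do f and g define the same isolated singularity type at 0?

Yes.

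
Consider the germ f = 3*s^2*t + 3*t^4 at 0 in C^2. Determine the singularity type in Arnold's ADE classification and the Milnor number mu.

Type D5, Milnor number mu = 5.

The Hessian of f at 0 is [[0, 0], [0, 0]] with rank 0, so corank 2. A Groebner basis of the Jacobian ideal J(f) in C{s,t} is {s^3, s^2/4 + t^3, s*t}; counting standard monomials gives mu = 5. Corank 2; j^3 = 3*s^2*t has shape L^2 M (L != M), so D-series; mu = 5 gives D_5.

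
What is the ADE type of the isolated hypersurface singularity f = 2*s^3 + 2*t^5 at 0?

E_8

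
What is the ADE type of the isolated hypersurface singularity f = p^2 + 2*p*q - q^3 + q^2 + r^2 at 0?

The Hessian of f at 0 has rank 2. Corank 1: A-series; mu = 2 gives A_2.

A_2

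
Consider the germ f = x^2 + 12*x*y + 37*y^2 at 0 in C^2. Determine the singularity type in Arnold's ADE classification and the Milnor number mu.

Type A_1, Milnor number mu = 1.

The Hessian of f at 0 has rank 2. Corank 0: nondegenerate Morse point, so A_1.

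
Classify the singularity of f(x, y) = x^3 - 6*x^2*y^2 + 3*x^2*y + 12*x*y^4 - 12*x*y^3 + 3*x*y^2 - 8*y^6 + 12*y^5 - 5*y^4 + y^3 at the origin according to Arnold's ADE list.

E6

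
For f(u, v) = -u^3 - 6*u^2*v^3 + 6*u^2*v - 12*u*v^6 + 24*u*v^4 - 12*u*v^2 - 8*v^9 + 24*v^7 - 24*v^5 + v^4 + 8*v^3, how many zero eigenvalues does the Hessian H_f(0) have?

The Hessian at 0 is [[0, 0], [0, 0]] of rank 0; hence corank 2.

2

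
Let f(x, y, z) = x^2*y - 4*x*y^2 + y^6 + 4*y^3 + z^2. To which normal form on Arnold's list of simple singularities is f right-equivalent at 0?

D_{7}

The Hessian of f at 0 is [[0, 0, 0], [0, 0, 0], [0, 0, 2]] with rank 1, so corank 2. A Groebner basis of the Jacobian ideal J(f) in C{x,y,z} is {x^2/6 + y^5 - 2*y^2/3, x^3 - 8*y^3, x*y - 2*y^2, z}; counting standard monomials gives mu = 7. Corank 2; j^3 = y*(x - 2*y)^2 has shape L^2 M (L != M), so D-series; mu = 7 gives D_7.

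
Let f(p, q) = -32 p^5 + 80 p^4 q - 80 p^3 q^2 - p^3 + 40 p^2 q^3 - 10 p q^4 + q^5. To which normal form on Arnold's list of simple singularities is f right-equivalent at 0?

E_8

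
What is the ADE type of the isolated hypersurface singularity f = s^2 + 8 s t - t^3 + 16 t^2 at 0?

The Hessian of f at 0 has rank 1. Corank 1: A-series; mu = 2 gives A_2.

A_2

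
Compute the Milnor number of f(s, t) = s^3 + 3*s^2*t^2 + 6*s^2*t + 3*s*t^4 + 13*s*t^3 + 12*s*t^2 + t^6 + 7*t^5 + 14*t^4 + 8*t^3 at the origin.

7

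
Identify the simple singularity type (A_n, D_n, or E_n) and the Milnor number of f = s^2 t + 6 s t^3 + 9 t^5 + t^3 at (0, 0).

Type D_{4}, Milnor number mu = 4.

The Hessian of f at 0 has rank 0. Corank 2; j^3 = t*(s^2 + t^2) splits into three distinct lines over C (the quadratic factor has nonzero discriminant), so D_4.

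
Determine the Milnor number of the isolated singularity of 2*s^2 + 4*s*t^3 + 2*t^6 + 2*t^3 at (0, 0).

2

The Hessian of f at 0 is [[4, 0], [0, 0]] with rank 1, so corank 1. A Groebner basis of the Jacobian ideal J(f) in C{s,t} is {t^2, s}; counting standard monomials gives mu = 2. Corank 1: A-series; mu = 2 gives A_2.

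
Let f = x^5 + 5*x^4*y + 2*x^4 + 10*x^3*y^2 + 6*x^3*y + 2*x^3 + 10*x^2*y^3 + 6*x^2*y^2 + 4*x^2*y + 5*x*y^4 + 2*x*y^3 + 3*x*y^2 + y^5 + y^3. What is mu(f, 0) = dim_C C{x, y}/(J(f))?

The Hessian of f at 0 has rank 0. Corank 2; j^3 = (x + y)*(2*x^2 + 2*x*y + y^2) splits into three distinct lines over C (the quadratic factor has nonzero discriminant), so D_4.

4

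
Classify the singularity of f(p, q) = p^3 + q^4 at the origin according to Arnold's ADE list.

E_6

The Hessian of f at 0 has rank 0. Corank 2; j^3 = p^3 is a perfect cube, so E-series; the 4-jet and mu = 6 give E_6.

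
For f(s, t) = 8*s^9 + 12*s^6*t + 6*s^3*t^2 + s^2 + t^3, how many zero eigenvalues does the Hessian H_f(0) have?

1

Hessian at 0 has rank 1.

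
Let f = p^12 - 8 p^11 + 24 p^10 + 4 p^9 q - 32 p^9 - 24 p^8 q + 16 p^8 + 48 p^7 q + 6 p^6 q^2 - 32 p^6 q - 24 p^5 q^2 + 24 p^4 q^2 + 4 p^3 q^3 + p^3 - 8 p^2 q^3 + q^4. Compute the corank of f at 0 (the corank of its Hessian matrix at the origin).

2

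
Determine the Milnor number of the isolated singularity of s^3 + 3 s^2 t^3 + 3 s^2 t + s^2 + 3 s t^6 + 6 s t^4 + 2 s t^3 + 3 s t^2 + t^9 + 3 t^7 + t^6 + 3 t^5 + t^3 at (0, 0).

2

The Hessian of f at 0 has rank 1. Corank 1: A-series; mu = 2 gives A_2.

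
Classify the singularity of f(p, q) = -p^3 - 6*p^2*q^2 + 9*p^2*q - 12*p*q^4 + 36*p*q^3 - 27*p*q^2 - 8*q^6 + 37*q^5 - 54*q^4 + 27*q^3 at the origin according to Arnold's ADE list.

E8

The Hessian of f at 0 has rank 0. Corank 2; j^3 = -(p - 3*q)^3 is a perfect cube, so E-series; the 5-jet and mu = 8 give E_8.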